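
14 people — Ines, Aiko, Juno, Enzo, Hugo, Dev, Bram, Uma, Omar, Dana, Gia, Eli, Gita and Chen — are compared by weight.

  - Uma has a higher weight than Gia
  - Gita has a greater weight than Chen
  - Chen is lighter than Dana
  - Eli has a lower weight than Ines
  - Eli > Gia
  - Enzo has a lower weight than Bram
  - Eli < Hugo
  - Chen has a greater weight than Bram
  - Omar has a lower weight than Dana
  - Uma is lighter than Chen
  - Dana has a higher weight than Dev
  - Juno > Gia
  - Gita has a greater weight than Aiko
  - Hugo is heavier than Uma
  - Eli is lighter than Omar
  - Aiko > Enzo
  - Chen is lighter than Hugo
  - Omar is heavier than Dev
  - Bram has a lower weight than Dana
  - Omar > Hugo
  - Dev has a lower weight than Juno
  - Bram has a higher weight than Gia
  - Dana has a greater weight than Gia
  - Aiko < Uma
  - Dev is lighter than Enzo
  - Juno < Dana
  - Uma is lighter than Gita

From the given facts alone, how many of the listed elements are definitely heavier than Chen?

The elements the relations force above Chen are Hugo, Omar, Gita, Dana — no chain reaches any other.
That is 4.

4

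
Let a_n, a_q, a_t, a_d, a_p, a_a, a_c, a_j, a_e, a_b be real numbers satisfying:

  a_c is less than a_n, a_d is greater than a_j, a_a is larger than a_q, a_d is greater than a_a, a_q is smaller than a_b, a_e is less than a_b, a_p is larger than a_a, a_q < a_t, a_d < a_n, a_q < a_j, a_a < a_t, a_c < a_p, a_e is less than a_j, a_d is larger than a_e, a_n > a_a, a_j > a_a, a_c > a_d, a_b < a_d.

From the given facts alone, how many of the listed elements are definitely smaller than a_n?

7

From a_n the given relations immediately reach a_a, a_d, a_c.
From those, a_q, a_e, a_j, a_b — 7 in total.
No other element is forced below a_n by the given relations, so the count is 7.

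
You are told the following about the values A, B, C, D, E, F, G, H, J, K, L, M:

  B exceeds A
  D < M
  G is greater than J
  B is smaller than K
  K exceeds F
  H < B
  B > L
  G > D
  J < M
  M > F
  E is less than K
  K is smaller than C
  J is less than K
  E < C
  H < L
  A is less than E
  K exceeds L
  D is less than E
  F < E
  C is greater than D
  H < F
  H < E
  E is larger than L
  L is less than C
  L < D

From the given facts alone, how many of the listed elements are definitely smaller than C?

9

Directly below C: L, D, E, K.
One step further: H, F, A, J, B (9 so far).
No other element is forced below C by the given relations, so the count is 9.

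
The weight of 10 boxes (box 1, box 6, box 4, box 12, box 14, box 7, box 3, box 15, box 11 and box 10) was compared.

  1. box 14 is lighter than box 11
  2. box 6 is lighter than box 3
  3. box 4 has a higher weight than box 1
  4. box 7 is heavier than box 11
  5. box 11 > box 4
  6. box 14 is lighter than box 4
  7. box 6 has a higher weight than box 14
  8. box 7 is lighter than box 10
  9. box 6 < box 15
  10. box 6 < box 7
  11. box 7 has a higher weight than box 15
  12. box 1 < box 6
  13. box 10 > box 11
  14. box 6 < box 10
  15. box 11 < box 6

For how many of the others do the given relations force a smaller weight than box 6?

4

From box 6 the given relations immediately reach box 14, box 1, box 11.
From those, box 4 — 4 in total.
No other element is forced below box 6 by the given relations, so the count is 4.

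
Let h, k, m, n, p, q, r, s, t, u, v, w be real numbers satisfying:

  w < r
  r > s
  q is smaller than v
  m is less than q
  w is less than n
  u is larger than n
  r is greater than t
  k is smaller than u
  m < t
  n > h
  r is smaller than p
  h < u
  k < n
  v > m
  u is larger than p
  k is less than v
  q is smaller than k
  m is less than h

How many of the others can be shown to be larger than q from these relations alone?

4

Directly above q: k, v.
One step further: n, u (4 so far).
Nothing else is reachable above q; 4 in all.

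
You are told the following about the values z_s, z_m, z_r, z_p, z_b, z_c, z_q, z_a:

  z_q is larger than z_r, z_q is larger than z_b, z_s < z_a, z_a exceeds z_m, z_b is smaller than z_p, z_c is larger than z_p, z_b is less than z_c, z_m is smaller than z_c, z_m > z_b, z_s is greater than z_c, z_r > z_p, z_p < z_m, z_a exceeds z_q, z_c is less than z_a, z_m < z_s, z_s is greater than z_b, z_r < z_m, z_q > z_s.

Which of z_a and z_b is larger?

z_a

z_b < z_p and z_p < z_r give z_b < z_r.
Then z_r < z_m extends the chain to z_m.
With z_m < z_c: z_b < z_p < z_r < z_m < z_c.
With z_c < z_s: z_b < z_p < z_r < z_m < z_c < z_s.
With z_s < z_q: z_b < z_p < z_r < z_m < z_c < z_s < z_q.
Then z_q < z_a extends the chain to z_a.
So z_b < z_a; z_a is the larger of the two.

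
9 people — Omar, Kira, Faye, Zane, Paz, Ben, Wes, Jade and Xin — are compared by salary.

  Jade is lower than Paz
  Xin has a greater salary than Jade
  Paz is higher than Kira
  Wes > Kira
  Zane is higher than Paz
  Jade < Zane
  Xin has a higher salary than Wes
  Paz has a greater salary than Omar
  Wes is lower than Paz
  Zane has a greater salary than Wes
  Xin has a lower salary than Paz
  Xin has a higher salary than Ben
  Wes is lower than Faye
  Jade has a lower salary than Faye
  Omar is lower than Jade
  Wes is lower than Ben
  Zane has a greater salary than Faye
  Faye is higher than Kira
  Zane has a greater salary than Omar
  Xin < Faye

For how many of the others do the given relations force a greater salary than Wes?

5

From Wes the given relations immediately reach Ben, Xin, Paz, Faye, Zane.
No other element is forced above Wes by the given relations, so the count is 5.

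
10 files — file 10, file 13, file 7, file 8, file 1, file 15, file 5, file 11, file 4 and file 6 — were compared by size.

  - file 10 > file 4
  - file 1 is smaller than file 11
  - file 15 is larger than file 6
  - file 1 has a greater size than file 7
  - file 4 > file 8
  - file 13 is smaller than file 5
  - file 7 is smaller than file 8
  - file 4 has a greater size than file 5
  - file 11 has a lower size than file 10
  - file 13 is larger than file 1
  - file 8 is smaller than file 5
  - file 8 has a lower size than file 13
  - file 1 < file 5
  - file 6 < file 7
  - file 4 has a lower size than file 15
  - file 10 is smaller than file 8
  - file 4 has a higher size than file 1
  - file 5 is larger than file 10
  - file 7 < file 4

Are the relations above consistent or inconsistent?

We have file 4 < file 10 stated directly, yet also file 10 < file 8 < file 13 < file 5 < file 4 by chaining the others — so file 10 < file 4. Contradiction.

inconsistent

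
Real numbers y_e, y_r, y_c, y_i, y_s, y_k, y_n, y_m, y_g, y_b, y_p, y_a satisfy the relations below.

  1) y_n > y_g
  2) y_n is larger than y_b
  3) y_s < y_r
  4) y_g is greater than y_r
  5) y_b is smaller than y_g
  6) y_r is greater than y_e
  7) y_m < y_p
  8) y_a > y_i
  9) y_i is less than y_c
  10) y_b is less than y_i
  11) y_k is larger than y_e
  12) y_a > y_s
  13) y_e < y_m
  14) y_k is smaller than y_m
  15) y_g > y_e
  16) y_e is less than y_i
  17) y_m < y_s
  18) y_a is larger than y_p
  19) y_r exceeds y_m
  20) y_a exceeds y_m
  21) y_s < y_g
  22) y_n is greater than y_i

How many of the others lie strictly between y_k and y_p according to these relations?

1

The relations place y_k below y_p. An element lies strictly between them when it is forced above y_k and also forced below y_p.
Above y_k: {y_m, y_s, y_r, y_g, y_a, y_n}. Below y_p: {y_e, y_m}.
Intersection: {y_m} — 1.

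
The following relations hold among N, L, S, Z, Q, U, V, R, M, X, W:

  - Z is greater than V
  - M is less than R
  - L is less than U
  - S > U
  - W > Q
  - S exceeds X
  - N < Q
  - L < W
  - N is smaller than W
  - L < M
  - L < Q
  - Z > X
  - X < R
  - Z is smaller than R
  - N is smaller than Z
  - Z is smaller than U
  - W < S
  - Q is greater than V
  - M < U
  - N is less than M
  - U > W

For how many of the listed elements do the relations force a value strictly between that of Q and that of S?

The relations place Q below S. An element lies strictly between them when it is forced above Q and also forced below S.
Above Q: {W, U}. Below S: {L, V, N, X, Z, W, M, U}.
Intersection: {W, U} — 2.

2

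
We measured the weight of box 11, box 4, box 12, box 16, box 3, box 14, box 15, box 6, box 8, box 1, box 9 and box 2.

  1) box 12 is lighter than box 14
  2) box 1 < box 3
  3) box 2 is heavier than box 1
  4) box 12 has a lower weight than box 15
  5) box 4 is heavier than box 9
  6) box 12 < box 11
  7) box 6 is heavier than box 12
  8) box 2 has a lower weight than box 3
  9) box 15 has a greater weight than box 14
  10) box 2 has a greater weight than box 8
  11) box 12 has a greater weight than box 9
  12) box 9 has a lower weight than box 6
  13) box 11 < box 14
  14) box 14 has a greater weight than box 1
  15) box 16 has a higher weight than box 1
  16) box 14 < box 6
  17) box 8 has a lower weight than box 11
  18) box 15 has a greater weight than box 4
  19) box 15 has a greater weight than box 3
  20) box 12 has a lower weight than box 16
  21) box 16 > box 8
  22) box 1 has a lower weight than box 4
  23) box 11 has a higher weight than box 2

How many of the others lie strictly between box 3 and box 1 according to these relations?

The relations place box 1 below box 3. An element lies strictly between them when it is forced above box 1 and also forced below box 3.
Above box 1: {box 2, box 16, box 4, box 11, box 14, box 15, box 6}. Below box 3: {box 8, box 2}.
Intersection: {box 2} — 1.

1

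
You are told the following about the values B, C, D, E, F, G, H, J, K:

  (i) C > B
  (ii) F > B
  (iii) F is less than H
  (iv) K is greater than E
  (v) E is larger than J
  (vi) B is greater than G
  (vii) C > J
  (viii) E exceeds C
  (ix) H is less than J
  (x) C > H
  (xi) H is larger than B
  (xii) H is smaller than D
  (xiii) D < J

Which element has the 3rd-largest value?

C

The consecutive relations fix a unique order: G < B < F < H < D < J < C < E < K.
Counting 3 from the largest end gives C.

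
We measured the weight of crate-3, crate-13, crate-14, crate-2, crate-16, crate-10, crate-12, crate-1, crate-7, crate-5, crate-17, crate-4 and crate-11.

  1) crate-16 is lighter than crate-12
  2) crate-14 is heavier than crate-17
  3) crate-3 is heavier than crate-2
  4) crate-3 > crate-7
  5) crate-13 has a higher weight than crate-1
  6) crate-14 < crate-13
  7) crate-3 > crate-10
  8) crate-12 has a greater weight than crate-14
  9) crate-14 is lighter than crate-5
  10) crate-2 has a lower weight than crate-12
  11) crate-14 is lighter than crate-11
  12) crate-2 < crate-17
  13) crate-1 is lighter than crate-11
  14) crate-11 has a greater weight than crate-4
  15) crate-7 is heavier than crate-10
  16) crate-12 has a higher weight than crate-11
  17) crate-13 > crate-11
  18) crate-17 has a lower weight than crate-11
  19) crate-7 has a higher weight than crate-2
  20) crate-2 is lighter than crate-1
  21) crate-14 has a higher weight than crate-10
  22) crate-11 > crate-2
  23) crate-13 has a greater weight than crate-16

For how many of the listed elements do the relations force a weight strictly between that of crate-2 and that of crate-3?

1

Chaining upward from crate-2 reaches: crate-17, crate-14, crate-5, crate-1, crate-11, crate-12, crate-13, crate-7.
Chaining downward from crate-3 reaches: crate-10, crate-7.
Strictly between crate-2 and crate-3 are those in both lists: crate-7 — 1 element.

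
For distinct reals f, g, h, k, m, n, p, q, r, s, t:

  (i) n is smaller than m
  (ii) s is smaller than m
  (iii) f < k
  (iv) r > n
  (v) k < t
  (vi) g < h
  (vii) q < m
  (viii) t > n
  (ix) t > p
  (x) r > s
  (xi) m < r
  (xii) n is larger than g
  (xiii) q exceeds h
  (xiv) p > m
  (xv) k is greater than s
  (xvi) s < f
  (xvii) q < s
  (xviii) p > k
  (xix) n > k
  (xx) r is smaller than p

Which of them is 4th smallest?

s

The consecutive relations fix a unique order: g < h < q < s < f < k < n < m < r < p < t.
Counting 4 from the smallest end gives s.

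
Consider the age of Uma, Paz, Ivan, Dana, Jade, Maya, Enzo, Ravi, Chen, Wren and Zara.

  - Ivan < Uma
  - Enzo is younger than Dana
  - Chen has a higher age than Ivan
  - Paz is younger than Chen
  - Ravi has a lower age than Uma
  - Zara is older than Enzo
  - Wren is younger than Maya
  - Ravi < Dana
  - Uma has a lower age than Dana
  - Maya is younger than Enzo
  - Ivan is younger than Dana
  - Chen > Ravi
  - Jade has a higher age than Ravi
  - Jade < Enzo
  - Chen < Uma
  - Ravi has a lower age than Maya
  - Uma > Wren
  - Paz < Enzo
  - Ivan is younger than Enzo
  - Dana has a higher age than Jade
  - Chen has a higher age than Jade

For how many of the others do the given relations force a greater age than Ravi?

The elements the relations force above Ravi are Jade, Chen, Maya, Uma, Enzo, Zara, Dana — no chain reaches any other.
That is 7.

7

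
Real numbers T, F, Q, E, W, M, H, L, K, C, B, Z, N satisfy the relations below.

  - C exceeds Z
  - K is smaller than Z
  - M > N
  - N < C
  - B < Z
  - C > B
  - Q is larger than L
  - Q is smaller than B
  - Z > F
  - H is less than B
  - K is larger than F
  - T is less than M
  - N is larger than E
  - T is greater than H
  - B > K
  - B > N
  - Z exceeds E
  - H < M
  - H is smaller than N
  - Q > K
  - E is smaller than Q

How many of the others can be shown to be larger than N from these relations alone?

4

Directly above N: B, M, C.
One step further: Z (4 so far).
No other element is forced above N by the given relations, so the count is 4.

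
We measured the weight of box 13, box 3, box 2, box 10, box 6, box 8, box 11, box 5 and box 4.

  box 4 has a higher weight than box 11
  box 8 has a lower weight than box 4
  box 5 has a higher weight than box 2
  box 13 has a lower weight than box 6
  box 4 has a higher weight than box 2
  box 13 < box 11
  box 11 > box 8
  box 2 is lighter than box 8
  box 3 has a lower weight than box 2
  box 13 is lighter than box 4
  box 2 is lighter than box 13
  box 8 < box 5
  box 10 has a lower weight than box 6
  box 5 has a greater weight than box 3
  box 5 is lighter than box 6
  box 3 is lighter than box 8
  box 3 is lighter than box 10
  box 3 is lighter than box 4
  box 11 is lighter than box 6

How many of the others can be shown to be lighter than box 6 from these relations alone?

From box 6 the given relations immediately reach box 10, box 5, box 13, box 11.
From those, box 3, box 2, box 8 — 7 in total.
No other element is forced below box 6 by the given relations, so the count is 7.

7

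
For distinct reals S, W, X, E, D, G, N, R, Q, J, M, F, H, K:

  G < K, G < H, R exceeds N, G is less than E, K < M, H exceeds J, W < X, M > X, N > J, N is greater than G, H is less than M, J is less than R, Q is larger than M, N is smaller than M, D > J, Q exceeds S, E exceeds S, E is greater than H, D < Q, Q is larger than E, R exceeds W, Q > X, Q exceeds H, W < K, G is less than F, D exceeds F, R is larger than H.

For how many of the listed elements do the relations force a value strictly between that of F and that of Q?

1

Chaining upward from F reaches: D.
Chaining downward from Q reaches: G, J, S, W, H, E, K, X, N, M, D.
Strictly between F and Q are those in both lists: D — 1 element.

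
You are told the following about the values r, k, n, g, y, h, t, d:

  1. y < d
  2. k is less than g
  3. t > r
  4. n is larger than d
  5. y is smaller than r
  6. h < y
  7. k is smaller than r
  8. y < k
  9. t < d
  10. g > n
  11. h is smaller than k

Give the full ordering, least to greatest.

h < y < k < r < t < d < n < g

Nothing is placed below h, so it is least; from there h < y; y < k; k < r; r < t; t < d; d < n; n < g, each given directly.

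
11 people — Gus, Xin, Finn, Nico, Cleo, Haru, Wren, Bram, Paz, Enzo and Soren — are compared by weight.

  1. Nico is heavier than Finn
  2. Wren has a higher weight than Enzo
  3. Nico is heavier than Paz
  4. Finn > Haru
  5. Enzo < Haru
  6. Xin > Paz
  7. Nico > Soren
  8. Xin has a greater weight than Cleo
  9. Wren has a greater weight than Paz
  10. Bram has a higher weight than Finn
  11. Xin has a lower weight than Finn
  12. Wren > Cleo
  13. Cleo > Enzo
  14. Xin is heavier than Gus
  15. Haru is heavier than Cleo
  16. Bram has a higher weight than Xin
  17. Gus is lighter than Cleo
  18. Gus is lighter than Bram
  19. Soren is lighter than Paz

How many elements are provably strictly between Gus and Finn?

3

Chaining upward from Gus reaches: Cleo, Wren, Haru, Xin, Nico, Bram.
Chaining downward from Finn reaches: Enzo, Soren, Paz, Cleo, Haru, Xin.
Strictly between Gus and Finn are those in both lists: Cleo, Haru, Xin — 3 elements.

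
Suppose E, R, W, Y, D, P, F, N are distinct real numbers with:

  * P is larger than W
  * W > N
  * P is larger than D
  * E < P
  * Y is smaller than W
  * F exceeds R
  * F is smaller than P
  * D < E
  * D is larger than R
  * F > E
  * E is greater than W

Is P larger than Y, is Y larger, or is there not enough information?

Y < W and W < E give Y < E.
Then E < F extends the chain to F.
Then F < P extends the chain to P.
So P is larger.

P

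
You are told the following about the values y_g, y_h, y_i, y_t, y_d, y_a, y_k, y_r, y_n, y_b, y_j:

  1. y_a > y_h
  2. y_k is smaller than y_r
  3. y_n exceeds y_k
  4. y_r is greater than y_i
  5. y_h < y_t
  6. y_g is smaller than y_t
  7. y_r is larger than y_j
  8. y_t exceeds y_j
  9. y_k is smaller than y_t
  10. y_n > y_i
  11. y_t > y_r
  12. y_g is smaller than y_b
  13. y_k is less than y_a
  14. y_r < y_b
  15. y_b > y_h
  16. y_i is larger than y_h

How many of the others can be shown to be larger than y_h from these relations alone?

The elements the relations force above y_h are y_i, y_n, y_a, y_r, y_b, y_t — no chain reaches any other.
That is 6.

6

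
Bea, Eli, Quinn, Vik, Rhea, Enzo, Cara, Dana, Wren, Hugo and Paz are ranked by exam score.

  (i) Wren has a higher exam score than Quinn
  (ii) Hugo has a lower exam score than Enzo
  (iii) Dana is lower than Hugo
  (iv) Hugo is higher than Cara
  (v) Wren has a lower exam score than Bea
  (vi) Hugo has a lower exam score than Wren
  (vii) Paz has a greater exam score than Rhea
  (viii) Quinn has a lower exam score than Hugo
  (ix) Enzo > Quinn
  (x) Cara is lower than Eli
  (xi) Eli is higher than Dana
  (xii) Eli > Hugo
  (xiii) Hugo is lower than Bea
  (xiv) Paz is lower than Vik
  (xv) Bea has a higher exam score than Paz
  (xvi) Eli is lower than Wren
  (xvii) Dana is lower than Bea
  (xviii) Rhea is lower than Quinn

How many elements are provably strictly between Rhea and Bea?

5

Chaining upward from Rhea reaches: Quinn, Hugo, Paz, Eli, Enzo, Vik, Wren.
Chaining downward from Bea reaches: Cara, Quinn, Dana, Hugo, Paz, Eli, Wren.
Strictly between Rhea and Bea are those in both lists: Quinn, Hugo, Paz, Eli, Wren — 5 elements.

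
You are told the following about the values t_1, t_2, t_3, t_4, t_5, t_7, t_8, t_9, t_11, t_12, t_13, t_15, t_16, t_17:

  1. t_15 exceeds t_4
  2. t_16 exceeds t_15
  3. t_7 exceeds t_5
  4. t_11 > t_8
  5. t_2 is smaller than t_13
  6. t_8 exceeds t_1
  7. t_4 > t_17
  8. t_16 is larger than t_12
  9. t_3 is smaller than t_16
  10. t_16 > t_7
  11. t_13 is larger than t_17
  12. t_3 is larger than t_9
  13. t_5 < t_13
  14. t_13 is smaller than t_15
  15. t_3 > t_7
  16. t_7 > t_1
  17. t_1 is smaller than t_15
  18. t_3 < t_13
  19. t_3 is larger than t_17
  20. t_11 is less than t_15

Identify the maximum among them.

t_9 is not greatest since t_9 < t_3; t_12 is not greatest since t_12 < t_16; t_5 is not greatest since t_5 < t_7; t_2 is not greatest since t_2 < t_13; t_17 is not greatest since t_17 < t_4; t_4 is not greatest since t_4 < t_15; t_1 is not greatest since t_1 < t_15; t_7 is not greatest since t_7 < t_16; t_3 is not greatest since t_3 < t_13; t_8 is not greatest since t_8 < t_11; t_13 is not greatest since t_13 < t_15; t_11 is not greatest since t_11 < t_15; t_15 is not greatest since t_15 < t_16.
Only t_16 has nothing above it, so t_16 is the maximum.

t_16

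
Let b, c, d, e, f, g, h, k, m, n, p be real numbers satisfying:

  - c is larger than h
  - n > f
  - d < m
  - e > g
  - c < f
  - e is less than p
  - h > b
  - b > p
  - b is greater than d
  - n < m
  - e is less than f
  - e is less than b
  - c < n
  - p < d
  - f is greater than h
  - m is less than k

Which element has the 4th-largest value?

Chaining the given pairs: g < e < p < d < b < h < c < f < n < m < k.
The 4th largest is f.

f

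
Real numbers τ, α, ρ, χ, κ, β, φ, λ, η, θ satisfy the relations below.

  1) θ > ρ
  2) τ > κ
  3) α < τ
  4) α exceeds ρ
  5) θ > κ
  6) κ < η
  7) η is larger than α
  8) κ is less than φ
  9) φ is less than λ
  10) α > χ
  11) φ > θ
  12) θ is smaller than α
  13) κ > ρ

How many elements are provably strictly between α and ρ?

Chaining upward from ρ reaches: κ, θ, η, τ, φ, λ.
Chaining downward from α reaches: κ, θ, χ.
Strictly between ρ and α are those in both lists: κ, θ — 2 elements.

2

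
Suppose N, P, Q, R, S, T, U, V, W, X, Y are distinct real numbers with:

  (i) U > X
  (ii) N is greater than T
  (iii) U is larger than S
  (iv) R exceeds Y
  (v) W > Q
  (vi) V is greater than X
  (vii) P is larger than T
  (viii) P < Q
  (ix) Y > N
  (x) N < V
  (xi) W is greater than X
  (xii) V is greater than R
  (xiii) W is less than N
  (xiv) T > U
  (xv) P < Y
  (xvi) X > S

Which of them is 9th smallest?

Y

The consecutive relations fix a unique order: S < X < U < T < P < Q < W < N < Y < R < V.
The 9th smallest is Y.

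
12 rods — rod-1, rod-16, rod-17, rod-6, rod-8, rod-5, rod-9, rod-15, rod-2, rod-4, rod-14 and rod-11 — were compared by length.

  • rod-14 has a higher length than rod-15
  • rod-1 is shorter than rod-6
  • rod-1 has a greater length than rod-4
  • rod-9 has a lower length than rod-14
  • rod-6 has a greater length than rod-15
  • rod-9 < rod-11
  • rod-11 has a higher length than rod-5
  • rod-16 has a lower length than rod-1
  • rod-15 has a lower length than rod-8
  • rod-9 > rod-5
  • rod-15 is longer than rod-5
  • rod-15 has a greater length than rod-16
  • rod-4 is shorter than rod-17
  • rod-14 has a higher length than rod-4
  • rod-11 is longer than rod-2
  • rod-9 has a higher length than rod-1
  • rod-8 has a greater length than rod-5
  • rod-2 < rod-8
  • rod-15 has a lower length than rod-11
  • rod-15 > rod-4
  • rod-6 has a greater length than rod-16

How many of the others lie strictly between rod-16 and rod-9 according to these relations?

The relations place rod-16 below rod-9. An element lies strictly between them when it is forced above rod-16 and also forced below rod-9.
Above rod-16: {rod-1, rod-15, rod-8, rod-6, rod-14, rod-11}. Below rod-9: {rod-4, rod-1, rod-5}.
Intersection: {rod-1} — 1.

1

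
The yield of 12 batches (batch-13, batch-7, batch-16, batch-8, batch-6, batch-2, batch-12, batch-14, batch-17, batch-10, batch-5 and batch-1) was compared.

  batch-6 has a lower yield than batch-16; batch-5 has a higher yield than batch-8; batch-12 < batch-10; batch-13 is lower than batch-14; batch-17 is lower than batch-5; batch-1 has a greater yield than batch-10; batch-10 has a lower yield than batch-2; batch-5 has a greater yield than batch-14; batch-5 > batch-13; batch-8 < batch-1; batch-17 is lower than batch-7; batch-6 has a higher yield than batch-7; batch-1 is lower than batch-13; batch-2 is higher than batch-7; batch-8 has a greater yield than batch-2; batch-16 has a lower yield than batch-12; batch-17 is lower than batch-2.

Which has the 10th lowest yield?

batch-13

Chaining the given pairs: batch-17 < batch-7 < batch-6 < batch-16 < batch-12 < batch-10 < batch-2 < batch-8 < batch-1 < batch-13 < batch-14 < batch-5.
The 10th smallest is batch-13.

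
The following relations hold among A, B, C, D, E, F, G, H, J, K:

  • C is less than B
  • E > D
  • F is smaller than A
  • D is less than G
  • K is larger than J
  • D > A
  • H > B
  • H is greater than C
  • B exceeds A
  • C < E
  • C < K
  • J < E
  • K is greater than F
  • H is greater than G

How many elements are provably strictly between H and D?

1

The relations place D below H. An element lies strictly between them when it is forced above D and also forced below H.
Above D: {E, G}. Below H: {F, A, C, B, G}.
Intersection: {G} — 1.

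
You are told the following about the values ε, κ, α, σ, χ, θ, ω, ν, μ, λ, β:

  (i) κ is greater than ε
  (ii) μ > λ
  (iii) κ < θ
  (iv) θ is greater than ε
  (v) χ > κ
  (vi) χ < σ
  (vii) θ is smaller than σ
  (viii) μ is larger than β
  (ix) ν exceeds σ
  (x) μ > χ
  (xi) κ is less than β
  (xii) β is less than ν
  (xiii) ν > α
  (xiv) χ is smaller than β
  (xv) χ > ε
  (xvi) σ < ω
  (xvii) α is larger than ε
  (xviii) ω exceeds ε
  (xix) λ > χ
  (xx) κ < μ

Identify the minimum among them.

ε

Chaining upward from ε: directly above it, κ, χ, α, θ, ω; then λ, σ, β, ν, μ.
That covers every other element, and nothing is given below ε, so ε is the minimum.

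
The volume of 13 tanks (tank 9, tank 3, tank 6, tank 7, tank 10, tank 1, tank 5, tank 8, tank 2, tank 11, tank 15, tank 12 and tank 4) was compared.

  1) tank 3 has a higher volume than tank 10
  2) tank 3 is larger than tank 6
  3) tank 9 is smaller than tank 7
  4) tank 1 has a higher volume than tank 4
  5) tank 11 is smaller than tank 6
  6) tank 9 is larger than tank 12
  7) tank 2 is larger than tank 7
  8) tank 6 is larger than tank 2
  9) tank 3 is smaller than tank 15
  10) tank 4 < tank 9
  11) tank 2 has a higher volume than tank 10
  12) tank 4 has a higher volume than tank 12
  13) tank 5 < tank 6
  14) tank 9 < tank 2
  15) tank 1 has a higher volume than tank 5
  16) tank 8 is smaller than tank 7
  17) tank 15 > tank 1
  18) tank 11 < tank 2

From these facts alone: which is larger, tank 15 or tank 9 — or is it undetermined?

Link the given pairs in sequence: tank 9 < tank 7; tank 7 < tank 2; tank 2 < tank 6; tank 6 < tank 3; tank 3 < tank 15.
Chaining these gives tank 9 < tank 7 < tank 2 < tank 6 < tank 3 < tank 15.
So tank 15 is larger.

tank 15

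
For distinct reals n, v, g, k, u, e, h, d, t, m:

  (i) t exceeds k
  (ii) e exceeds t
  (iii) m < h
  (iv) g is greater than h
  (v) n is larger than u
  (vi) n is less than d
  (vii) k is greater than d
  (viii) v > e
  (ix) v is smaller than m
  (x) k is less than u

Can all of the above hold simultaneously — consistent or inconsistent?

inconsistent

We have k < u stated directly, yet also u < n < d < k by chaining the others — so u < k. Contradiction.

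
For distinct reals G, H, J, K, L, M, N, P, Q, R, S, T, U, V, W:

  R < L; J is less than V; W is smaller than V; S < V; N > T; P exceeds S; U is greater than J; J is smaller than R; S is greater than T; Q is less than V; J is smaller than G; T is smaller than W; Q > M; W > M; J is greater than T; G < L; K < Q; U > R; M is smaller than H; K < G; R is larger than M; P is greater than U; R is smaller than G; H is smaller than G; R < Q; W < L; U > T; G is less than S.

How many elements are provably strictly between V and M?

The relations place M below V. An element lies strictly between them when it is forced above M and also forced below V.
Above M: {H, R, G, U, S, W, P, Q, L}. Below V: {K, T, H, J, R, G, S, W, Q}.
Intersection: {H, R, G, S, W, Q} — 6.

6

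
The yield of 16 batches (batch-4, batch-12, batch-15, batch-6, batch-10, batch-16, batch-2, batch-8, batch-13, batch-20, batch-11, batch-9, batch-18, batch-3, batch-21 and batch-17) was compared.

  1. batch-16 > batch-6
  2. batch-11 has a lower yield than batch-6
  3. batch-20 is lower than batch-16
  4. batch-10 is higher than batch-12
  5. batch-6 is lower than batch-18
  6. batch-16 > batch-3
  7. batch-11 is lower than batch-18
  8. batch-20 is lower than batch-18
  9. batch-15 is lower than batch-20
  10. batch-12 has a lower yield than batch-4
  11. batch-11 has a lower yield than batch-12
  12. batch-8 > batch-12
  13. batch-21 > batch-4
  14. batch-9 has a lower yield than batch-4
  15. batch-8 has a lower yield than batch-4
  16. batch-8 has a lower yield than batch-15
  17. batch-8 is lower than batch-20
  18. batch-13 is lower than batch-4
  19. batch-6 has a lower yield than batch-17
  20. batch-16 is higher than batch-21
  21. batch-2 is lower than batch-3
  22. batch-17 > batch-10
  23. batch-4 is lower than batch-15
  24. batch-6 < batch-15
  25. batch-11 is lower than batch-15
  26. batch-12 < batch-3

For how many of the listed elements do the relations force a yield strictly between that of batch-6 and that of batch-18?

Chaining upward from batch-6 reaches: batch-15, batch-20, batch-17, batch-16.
Chaining downward from batch-18 reaches: batch-11, batch-12, batch-8, batch-9, batch-13, batch-4, batch-15, batch-20.
Strictly between batch-6 and batch-18 are those in both lists: batch-15, batch-20 — 2 elements.

2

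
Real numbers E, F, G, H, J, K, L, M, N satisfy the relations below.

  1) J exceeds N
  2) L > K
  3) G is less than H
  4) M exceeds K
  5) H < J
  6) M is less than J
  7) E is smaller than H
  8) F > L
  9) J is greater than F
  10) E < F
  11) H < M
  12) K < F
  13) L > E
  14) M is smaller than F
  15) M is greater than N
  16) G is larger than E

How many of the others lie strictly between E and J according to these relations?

5

Chaining upward from E reaches: G, H, L, M, F.
Chaining downward from J reaches: N, K, G, H, L, M, F.
Strictly between E and J are those in both lists: G, H, L, M, F — 5 elements.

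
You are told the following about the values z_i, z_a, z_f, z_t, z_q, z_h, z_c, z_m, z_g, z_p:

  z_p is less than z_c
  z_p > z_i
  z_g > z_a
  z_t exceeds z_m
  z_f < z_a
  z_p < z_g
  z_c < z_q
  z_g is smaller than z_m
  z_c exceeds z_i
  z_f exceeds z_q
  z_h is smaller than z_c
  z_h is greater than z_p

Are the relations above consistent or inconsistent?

consistent

Every relation is compatible with z_i < z_p < z_h < z_c < z_q < z_f < z_a < z_g < z_m < z_t; the set is consistent.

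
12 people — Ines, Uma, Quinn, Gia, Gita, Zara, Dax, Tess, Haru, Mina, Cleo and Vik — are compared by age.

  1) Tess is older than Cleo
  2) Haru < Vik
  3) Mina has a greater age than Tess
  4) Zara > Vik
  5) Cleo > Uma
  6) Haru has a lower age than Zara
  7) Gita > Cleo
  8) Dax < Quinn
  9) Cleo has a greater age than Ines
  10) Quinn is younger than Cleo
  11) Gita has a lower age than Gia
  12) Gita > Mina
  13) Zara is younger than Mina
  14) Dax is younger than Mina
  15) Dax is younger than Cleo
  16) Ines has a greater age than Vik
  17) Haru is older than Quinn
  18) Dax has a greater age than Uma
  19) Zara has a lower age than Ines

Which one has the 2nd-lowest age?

Dax

Chaining the given pairs: Uma < Dax < Quinn < Haru < Vik < Zara < Ines < Cleo < Tess < Mina < Gita < Gia.
The 2nd smallest is Dax.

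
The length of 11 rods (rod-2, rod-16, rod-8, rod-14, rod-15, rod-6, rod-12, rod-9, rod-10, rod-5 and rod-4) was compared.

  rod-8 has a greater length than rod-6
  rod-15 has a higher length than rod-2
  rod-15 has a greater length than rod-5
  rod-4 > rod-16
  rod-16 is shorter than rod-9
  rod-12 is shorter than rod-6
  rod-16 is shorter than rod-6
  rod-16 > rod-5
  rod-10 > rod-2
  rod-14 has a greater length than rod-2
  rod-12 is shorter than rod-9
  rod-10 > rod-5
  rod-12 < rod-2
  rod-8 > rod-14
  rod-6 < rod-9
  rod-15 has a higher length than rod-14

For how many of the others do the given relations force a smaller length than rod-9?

From rod-9 the given relations immediately reach rod-12, rod-16, rod-6.
From those, rod-5 — 4 in total.
Nothing else is reachable below rod-9; 4 in all.

4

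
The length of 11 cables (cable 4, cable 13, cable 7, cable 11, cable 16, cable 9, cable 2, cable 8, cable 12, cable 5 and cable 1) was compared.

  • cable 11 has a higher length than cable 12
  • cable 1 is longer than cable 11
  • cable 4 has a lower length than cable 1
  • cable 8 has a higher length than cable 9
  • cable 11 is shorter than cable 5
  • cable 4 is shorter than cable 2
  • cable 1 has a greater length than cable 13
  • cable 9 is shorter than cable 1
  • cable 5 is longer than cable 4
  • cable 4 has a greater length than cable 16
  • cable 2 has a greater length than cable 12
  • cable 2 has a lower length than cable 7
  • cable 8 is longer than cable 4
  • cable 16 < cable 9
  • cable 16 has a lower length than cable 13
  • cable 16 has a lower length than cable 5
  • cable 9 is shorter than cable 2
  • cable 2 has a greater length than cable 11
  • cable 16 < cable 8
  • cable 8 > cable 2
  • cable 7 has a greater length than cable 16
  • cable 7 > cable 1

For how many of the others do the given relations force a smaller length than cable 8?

Directly below cable 8: cable 16, cable 9, cable 4, cable 2.
One step further: cable 12, cable 11 (6 so far).
No other element is forced below cable 8 by the given relations, so the count is 6.

6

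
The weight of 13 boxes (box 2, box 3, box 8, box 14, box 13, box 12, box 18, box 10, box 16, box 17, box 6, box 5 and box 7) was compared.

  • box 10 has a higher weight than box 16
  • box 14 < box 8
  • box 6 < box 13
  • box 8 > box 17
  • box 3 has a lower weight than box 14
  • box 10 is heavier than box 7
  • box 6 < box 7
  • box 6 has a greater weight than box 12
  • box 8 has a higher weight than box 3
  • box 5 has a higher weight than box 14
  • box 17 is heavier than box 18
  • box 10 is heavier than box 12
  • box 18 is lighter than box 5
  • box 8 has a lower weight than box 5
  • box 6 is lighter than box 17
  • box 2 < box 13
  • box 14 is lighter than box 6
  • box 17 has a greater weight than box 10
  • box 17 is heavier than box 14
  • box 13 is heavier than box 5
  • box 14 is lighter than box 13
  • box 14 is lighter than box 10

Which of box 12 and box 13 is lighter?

box 12 < box 6 and box 6 < box 7 give box 12 < box 7.
With box 7 < box 10: box 12 < box 6 < box 7 < box 10.
With box 10 < box 17: box 12 < box 6 < box 7 < box 10 < box 17.
With box 17 < box 8: box 12 < box 6 < box 7 < box 10 < box 17 < box 8.
With box 8 < box 5: box 12 < box 6 < box 7 < box 10 < box 17 < box 8 < box 5.
With box 5 < box 13: box 12 < box 6 < box 7 < box 10 < box 17 < box 8 < box 5 < box 13.
So box 12 < box 13; box 12 is the lighter of the two.

box 12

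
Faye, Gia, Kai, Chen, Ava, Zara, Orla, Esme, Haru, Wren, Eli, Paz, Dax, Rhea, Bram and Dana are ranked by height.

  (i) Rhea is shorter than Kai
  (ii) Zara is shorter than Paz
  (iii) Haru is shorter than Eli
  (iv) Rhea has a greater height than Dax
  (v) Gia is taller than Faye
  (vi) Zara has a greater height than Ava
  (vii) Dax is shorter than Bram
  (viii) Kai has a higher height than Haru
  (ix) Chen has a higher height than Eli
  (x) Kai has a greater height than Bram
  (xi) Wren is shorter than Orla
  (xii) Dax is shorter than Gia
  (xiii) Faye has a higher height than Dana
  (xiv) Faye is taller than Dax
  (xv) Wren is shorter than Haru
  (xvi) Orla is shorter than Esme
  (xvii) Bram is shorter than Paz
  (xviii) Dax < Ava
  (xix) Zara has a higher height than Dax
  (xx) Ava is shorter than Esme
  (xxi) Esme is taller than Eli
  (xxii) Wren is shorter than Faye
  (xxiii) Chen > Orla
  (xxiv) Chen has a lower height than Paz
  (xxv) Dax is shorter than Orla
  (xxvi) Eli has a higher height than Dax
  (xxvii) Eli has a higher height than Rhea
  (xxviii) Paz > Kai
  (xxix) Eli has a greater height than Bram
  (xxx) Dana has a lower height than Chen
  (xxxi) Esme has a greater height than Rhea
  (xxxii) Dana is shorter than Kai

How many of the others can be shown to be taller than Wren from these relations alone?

9

Directly above Wren: Orla, Haru, Faye.
One step further: Kai, Eli, Gia, Chen, Esme (8 so far).
One step further: Paz (9 so far).
Nothing else is reachable above Wren; 9 in all.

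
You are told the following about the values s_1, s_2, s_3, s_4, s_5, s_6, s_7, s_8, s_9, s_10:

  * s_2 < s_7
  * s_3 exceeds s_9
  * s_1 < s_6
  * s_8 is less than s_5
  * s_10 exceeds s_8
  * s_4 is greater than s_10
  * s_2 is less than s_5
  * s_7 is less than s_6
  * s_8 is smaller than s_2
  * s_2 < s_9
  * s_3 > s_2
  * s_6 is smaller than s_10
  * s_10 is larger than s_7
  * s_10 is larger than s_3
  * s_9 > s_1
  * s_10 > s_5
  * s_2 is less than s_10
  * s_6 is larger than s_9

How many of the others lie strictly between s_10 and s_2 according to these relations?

The relations place s_2 below s_10. An element lies strictly between them when it is forced above s_2 and also forced below s_10.
Above s_2: {s_7, s_5, s_9, s_6, s_3, s_4}. Below s_10: {s_8, s_1, s_7, s_5, s_9, s_6, s_3}.
Intersection: {s_7, s_5, s_9, s_6, s_3} — 5.

5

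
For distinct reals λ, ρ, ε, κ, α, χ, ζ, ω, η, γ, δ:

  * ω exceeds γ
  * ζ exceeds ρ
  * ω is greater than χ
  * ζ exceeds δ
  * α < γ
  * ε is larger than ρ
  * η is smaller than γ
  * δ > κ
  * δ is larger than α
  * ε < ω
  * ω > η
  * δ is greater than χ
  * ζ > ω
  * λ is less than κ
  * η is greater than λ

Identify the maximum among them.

ζ

Chaining downward from ζ: directly below it, ρ, ω, δ; then κ, ε, η, α, χ, γ; then λ.
That covers every other element, and nothing is given above ζ, so ζ is the maximum.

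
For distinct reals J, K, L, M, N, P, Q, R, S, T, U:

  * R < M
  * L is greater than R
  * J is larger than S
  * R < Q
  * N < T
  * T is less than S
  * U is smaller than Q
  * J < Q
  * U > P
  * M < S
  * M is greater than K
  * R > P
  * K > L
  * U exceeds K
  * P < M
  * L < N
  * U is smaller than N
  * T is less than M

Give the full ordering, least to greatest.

P < R < L < K < U < N < T < M < S < J < Q

Nothing is placed below P, so it is least; from there P < R; R < L; L < K; K < U; U < N; N < T; T < M; M < S; S < J; J < Q, each given directly.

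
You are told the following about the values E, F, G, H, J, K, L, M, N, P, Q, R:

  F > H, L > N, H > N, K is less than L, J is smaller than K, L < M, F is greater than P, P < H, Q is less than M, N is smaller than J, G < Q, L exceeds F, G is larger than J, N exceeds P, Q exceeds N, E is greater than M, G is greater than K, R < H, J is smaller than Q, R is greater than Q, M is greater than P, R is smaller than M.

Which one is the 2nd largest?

M

Piecing the relations together gives one ordering: P < N < J < K < G < Q < R < H < F < L < M < E.
Counting 2 from the largest end gives M.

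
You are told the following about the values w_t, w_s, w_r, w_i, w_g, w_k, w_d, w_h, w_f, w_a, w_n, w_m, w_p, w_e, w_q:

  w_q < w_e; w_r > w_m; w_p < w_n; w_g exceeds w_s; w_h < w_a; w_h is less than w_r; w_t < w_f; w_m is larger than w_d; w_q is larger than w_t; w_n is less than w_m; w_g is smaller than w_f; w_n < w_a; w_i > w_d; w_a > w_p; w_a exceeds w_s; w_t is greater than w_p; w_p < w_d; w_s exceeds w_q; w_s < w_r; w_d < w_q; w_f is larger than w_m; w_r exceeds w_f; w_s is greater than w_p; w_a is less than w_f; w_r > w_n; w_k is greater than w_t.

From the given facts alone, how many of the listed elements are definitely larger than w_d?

9

From w_d the given relations immediately reach w_q, w_m, w_i.
From those, w_s, w_e, w_f, w_r — 7 in total.
From those, w_a, w_g — 9 in total.
No other element is forced above w_d by the given relations, so the count is 9.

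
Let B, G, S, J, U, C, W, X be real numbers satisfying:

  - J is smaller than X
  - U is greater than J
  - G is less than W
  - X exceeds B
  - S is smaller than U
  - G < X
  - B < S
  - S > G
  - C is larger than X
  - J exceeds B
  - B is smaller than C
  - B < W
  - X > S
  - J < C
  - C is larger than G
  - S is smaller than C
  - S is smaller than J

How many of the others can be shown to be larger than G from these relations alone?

6

Directly above G: S, W, X, C.
One step further: J, U (6 so far).
Nothing else is reachable above G; 6 in all.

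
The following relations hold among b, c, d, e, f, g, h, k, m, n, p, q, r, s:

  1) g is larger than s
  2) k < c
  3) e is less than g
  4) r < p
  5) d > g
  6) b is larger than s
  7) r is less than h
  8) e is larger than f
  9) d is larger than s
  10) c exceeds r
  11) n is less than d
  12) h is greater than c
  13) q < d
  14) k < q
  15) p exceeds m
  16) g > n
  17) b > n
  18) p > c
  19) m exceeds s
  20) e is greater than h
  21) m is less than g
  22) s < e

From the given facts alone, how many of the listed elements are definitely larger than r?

6

Directly above r: c, h, p.
One step further: e (4 so far).
One step further: g (5 so far).
One step further: d (6 so far).
No other element is forced above r by the given relations, so the count is 6.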